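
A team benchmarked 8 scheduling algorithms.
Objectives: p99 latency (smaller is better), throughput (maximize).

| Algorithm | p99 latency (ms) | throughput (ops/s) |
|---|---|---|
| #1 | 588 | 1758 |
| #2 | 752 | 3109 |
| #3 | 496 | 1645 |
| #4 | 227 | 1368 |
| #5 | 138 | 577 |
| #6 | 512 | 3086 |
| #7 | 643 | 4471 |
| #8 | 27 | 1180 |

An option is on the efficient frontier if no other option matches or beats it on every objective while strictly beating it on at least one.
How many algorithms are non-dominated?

#1: dominated by #6 (p99 latency 512≤588, throughput 3086≥1758).
#2: dominated by #7 (p99 latency 643≤752, throughput 4471≥3109).
#3: not dominated.
#4: not dominated.
#5: dominated by #8 (p99 latency 27≤138, throughput 1180≥577).
#6: not dominated.
#7: not dominated (best throughput).
#8: not dominated (best p99 latency).
Pareto-optimal: #3, #4, #6, #7, #8 → 5.

5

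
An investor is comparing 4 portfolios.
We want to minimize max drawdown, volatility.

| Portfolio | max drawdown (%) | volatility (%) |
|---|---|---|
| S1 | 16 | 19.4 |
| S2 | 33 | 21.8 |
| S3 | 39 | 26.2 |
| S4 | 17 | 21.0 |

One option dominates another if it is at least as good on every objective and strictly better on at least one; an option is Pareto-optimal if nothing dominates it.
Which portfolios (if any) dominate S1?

S2: worse on max drawdown (33 vs 16).
S3: worse on max drawdown (39 vs 16).
S4: worse on max drawdown (17 vs 16).
No option dominates S1.

none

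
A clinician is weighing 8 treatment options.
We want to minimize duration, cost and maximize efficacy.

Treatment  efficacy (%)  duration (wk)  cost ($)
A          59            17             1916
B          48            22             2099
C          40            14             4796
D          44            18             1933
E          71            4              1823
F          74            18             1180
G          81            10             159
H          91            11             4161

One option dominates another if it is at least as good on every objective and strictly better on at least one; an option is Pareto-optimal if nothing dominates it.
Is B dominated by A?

A vs B: efficacy 59≥48, duration 17≤22, cost 1916≤2099 — A is at least as good on every objective with at least one strict improvement.

Yes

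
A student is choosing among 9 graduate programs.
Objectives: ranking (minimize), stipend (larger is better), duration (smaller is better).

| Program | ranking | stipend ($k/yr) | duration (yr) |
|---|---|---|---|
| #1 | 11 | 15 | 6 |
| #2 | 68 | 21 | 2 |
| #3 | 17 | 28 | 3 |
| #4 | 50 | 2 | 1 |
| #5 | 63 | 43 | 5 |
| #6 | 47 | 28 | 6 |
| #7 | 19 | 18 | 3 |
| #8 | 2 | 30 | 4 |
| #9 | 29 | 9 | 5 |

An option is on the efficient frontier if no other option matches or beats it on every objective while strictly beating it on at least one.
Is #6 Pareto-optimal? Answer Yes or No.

No

#3 vs #6: ranking 17≤47, stipend 28≥28, duration 3≤6 — #3 is at least as good on every objective and strictly better on at least one, so #3 dominates #6.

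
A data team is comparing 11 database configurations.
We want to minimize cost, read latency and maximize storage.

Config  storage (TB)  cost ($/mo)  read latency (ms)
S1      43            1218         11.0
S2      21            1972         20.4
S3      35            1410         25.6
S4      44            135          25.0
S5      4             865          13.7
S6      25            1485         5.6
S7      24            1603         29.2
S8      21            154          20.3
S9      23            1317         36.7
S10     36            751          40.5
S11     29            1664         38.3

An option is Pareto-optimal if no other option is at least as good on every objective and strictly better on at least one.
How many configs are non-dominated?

5

S1: not dominated.
S2: dominated by S1 (storage 43≥21, cost 1218≤1972, read latency 11.0≤20.4).
S3: dominated by S1 (storage 43≥35, cost 1218≤1410, read latency 11.0≤25.6).
S4: not dominated (best storage).
S5: not dominated.
S6: not dominated (best read latency).
S7: dominated by S1 (storage 43≥24, cost 1218≤1603, read latency 11.0≤29.2).
S8: not dominated.
S9: dominated by S1 (storage 43≥23, cost 1218≤1317, read latency 11.0≤36.7).
S10: dominated by S4 (storage 44≥36, cost 135≤751, read latency 25.0≤40.5).
S11: dominated by S1 (storage 43≥29, cost 1218≤1664, read latency 11.0≤38.3).
Pareto-optimal: S1, S4, S5, S6, S8 → 5.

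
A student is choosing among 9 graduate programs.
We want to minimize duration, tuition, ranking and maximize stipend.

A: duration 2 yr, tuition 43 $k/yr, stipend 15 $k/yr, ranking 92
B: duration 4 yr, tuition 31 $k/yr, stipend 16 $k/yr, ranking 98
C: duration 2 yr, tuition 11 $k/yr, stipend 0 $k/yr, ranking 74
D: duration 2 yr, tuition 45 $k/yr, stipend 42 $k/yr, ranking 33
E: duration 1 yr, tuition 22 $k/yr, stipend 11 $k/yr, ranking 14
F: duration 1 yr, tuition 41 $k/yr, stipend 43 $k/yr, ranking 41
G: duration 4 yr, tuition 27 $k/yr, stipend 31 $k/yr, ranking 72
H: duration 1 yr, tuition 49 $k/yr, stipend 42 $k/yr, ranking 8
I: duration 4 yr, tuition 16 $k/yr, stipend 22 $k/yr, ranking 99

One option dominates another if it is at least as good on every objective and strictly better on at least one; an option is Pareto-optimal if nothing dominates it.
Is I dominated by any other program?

No

A: worse on tuition (43 vs 16).
B: worse on tuition (31 vs 16).
C: worse on stipend (0 vs 22).
D: worse on tuition (45 vs 16).
E: worse on tuition (22 vs 16).
F: worse on tuition (41 vs 16).
G: worse on tuition (27 vs 16).
H: worse on tuition (49 vs 16).
No option is at least as good as I on every objective and strictly better on one.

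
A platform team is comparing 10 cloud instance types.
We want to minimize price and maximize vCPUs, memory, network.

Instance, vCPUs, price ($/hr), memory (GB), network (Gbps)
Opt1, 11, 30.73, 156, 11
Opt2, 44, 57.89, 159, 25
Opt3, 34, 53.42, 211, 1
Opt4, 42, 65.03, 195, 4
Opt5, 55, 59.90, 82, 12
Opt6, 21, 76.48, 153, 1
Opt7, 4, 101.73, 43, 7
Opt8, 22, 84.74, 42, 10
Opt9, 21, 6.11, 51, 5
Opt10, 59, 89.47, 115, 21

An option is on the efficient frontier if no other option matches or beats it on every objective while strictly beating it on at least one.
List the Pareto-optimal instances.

Opt1: not dominated.
Opt2: not dominated (best network).
Opt3: not dominated (best memory).
Opt4: not dominated.
Opt5: not dominated.
Opt6: dominated by Opt2 (vCPUs 44≥21, price 57.89≤76.48, memory 159≥153, network 25≥1).
Opt7: dominated by Opt1 (vCPUs 11≥4, price 30.73≤101.73, memory 156≥43, network 11≥7).
Opt8: dominated by Opt2 (vCPUs 44≥22, price 57.89≤84.74, memory 159≥42, network 25≥10).
Opt9: not dominated (best price).
Opt10: not dominated (best vCPUs).

Opt1, Opt2, Opt3, Opt4, Opt5, Opt9, Opt10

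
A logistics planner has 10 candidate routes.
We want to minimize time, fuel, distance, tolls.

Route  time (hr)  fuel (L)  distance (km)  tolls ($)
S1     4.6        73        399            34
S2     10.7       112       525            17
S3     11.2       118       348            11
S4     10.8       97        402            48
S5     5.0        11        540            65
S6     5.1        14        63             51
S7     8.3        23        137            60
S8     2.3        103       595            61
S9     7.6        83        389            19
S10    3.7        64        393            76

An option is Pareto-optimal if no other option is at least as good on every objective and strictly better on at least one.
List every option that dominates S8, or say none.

S1: worse on time (4.6 vs 2.3).
S2: worse on time (10.7 vs 2.3).
S3: worse on time (11.2 vs 2.3).
S4: worse on time (10.8 vs 2.3).
S5: worse on time (5.0 vs 2.3).
S6: worse on time (5.1 vs 2.3).
S7: worse on time (8.3 vs 2.3).
S9: worse on time (7.6 vs 2.3).
S10: worse on time (3.7 vs 2.3).
No option dominates S8.

none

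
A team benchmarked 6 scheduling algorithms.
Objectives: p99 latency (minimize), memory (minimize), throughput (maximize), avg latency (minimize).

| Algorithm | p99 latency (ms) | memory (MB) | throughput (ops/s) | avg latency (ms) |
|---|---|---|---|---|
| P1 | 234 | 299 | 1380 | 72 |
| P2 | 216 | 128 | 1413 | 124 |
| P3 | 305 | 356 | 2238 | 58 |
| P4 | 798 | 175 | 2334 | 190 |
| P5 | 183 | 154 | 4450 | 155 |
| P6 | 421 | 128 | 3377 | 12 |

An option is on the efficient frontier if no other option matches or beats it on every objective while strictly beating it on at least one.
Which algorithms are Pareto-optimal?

P1: not dominated.
P2: not dominated.
P3: not dominated.
P4: dominated by P5 (p99 latency 183≤798, memory 154≤175, throughput 4450≥2334, avg latency 155≤190).
P5: not dominated (best p99 latency).
P6: not dominated (best avg latency).

P1, P2, P3, P5, P6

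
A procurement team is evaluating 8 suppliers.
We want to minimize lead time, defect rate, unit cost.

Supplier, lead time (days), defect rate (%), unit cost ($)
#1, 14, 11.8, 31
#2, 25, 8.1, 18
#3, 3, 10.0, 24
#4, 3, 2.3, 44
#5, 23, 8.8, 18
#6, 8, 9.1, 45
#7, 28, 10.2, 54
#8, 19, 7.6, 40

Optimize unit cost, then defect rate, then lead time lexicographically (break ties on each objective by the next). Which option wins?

#2

First minimize unit cost: best is 18, kept {#2, #5}.
Then minimize defect rate: best is 8.1, kept {#2}.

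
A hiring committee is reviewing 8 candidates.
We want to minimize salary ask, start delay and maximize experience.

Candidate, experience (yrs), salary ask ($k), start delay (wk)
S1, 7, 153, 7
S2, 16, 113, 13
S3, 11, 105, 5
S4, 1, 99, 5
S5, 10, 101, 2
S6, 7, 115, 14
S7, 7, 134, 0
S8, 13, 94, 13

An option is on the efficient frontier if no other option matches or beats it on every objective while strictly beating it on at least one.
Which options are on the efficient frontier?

S2, S3, S4, S5, S7, S8

S1: dominated by S3 (experience 11≥7, salary ask 105≤153, start delay 5≤7).
S2: not dominated (best experience).
S3: not dominated.
S4: not dominated.
S5: not dominated.
S6: dominated by S2 (experience 16≥7, salary ask 113≤115, start delay 13≤14).
S7: not dominated (best start delay).
S8: not dominated (best salary ask).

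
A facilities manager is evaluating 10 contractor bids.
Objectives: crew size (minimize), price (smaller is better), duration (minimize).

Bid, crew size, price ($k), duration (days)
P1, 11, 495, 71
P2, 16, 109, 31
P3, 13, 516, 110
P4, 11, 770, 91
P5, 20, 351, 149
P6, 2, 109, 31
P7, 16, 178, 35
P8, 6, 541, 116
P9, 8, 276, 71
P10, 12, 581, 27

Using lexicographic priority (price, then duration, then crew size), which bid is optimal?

First minimize price: best is 109, kept {P2, P6}.
Then minimize duration: best is 31, kept {P2, P6}.
Then minimize crew size: best is 2, kept {P6}.

P6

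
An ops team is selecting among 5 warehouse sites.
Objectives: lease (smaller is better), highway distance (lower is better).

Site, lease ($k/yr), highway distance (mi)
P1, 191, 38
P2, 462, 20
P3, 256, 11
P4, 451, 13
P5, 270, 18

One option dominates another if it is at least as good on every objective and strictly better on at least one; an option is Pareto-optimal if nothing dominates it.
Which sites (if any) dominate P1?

none

P2: worse on lease (462 vs 191).
P3: worse on lease (256 vs 191).
P4: worse on lease (451 vs 191).
P5: worse on lease (270 vs 191).
No option dominates P1.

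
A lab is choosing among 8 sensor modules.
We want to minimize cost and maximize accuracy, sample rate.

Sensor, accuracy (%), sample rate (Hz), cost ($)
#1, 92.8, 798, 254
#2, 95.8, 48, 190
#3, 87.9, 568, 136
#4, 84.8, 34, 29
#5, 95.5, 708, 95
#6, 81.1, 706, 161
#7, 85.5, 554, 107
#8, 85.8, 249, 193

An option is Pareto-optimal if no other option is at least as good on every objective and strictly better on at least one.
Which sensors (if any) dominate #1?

#2: worse on sample rate (48 vs 798).
#3: worse on accuracy (87.9 vs 92.8).
#4: worse on accuracy (84.8 vs 92.8).
#5: worse on sample rate (708 vs 798).
#6: worse on accuracy (81.1 vs 92.8).
#7: worse on accuracy (85.5 vs 92.8).
#8: worse on accuracy (85.8 vs 92.8).
No option dominates #1.

none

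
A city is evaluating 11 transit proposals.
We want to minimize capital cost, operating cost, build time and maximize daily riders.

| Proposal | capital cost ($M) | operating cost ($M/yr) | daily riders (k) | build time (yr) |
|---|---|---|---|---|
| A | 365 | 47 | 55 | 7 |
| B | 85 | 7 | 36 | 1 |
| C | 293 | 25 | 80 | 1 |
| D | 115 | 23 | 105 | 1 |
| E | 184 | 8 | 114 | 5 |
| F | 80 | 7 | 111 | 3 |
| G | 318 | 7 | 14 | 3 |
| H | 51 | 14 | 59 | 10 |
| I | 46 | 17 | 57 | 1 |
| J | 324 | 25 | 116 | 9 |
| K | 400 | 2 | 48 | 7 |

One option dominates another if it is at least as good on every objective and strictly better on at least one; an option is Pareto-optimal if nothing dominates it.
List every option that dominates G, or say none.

B: capital cost 85≤318, operating cost 7≤7, daily riders 36≥14, build time 1≤3 — dominates G.
F: capital cost 80≤318, operating cost 7≤7, daily riders 111≥14, build time 3≤3 — dominates G.
Others (A, C, D, E, H, I, J, K) are each worse than G on at least one objective.

B, F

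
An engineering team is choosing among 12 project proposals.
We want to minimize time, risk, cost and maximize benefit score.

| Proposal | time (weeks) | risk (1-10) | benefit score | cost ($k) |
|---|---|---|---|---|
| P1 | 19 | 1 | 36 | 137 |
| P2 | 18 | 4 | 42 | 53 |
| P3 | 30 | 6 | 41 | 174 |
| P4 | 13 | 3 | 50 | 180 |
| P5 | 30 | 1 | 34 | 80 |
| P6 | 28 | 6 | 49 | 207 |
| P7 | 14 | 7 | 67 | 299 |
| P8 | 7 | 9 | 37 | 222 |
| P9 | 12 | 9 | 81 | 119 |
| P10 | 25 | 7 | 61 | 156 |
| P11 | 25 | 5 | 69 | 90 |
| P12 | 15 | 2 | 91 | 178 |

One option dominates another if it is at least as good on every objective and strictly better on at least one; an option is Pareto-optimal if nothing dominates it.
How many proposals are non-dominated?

P1: not dominated.
P2: not dominated (best cost).
P3: dominated by P2 (time 18≤30, risk 4≤6, benefit score 42≥41, cost 53≤174).
P4: not dominated.
P5: not dominated.
P6: dominated by P4 (time 13≤28, risk 3≤6, benefit score 50≥49, cost 180≤207).
P7: not dominated.
P8: not dominated (best time).
P9: not dominated.
P10: dominated by P11 (time 25≤25, risk 5≤7, benefit score 69≥61, cost 90≤156).
P11: not dominated.
P12: not dominated (best benefit score).
Pareto-optimal: P1, P2, P4, P5, P7, P8, P9, P11, P12 → 9.

9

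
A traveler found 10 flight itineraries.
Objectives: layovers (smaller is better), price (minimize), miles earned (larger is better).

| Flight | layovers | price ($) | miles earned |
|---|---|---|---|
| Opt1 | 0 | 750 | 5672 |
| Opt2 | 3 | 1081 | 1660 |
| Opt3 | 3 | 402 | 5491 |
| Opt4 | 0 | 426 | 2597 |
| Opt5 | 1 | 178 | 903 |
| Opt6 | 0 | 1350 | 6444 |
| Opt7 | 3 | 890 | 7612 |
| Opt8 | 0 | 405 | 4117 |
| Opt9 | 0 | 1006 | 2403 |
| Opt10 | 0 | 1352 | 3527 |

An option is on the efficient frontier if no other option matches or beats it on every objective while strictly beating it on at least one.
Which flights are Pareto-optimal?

Opt1, Opt3, Opt5, Opt6, Opt7, Opt8

Opt1: not dominated.
Opt2: dominated by Opt1 (layovers 0≤3, price 750≤1081, miles earned 5672≥1660).
Opt3: not dominated.
Opt4: dominated by Opt8 (layovers 0≤0, price 405≤426, miles earned 4117≥2597).
Opt5: not dominated (best price).
Opt6: not dominated.
Opt7: not dominated (best miles earned).
Opt8: not dominated.
Opt9: dominated by Opt1 (layovers 0≤0, price 750≤1006, miles earned 5672≥2403).
Opt10: dominated by Opt1 (layovers 0≤0, price 750≤1352, miles earned 5672≥3527).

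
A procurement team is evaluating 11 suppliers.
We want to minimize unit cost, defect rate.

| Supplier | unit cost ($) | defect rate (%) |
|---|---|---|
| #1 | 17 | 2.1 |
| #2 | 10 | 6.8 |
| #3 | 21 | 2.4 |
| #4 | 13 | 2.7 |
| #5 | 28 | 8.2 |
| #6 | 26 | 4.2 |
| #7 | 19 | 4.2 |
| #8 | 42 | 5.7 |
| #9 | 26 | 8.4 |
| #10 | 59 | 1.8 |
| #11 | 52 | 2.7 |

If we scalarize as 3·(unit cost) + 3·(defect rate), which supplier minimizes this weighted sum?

#1: 3·17 + 3·2.1 = 57.3
#2: 3·10 + 3·6.8 = 50.4
#3: 3·21 + 3·2.4 = 70.2
#4: 3·13 + 3·2.7 = 47.1
#5: 3·28 + 3·8.2 = 108.6
#6: 3·26 + 3·4.2 = 90.6
#7: 3·19 + 3·4.2 = 69.6
#8: 3·42 + 3·5.7 = 143.1
#9: 3·26 + 3·8.4 = 103.2
#10: 3·59 + 3·1.8 = 182.4
#11: 3·52 + 3·2.7 = 164.1
Lowest: #4 at 47.1.

#4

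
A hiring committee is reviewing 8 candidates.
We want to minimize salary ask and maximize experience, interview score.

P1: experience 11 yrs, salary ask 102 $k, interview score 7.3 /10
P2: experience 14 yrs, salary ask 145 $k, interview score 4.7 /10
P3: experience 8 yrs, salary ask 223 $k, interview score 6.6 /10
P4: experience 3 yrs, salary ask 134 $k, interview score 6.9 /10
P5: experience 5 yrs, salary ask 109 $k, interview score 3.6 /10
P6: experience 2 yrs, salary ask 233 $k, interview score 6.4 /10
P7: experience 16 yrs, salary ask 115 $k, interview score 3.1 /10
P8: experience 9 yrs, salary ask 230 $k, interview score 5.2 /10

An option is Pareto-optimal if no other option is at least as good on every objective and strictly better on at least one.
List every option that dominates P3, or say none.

P1

P1: experience 11≥8, salary ask 102≤223, interview score 7.3≥6.6 — dominates P3.
Others (P2, P4, P5, P6, P7, P8) are each worse than P3 on at least one objective.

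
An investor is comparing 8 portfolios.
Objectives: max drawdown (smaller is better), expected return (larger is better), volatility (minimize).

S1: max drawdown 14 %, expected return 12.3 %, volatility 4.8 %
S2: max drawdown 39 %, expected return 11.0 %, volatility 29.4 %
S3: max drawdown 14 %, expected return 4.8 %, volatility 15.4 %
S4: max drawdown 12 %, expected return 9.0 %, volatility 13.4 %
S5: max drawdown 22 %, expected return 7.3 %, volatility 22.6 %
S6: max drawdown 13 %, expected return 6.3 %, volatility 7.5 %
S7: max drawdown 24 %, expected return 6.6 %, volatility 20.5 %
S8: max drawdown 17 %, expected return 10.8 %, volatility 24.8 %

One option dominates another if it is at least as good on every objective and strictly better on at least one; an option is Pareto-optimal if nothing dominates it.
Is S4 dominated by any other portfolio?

S1: worse on max drawdown (14 vs 12).
S2: worse on max drawdown (39 vs 12).
S3: worse on max drawdown (14 vs 12).
S5: worse on max drawdown (22 vs 12).
S6: worse on max drawdown (13 vs 12).
S7: worse on max drawdown (24 vs 12).
S8: worse on max drawdown (17 vs 12).
No option is at least as good as S4 on every objective and strictly better on one.

No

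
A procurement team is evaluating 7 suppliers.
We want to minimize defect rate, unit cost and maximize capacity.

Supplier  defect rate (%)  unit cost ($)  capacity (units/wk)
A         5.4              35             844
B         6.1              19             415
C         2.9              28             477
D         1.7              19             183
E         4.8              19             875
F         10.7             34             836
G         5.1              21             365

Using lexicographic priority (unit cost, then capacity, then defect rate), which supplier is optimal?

E

First minimize unit cost: best is 19, kept {B, D, E}.
Then maximize capacity: best is 875, kept {E}.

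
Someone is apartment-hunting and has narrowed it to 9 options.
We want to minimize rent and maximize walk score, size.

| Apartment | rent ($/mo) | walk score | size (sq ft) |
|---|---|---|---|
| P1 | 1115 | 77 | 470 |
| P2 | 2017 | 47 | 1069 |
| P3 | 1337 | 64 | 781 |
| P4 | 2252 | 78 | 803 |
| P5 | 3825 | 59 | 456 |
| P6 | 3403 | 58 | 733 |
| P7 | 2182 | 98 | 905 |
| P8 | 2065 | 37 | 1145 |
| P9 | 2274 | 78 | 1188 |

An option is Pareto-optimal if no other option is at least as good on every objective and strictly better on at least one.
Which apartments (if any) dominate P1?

none

P2: worse on rent (2017 vs 1115).
P3: worse on rent (1337 vs 1115).
P4: worse on rent (2252 vs 1115).
P5: worse on rent (3825 vs 1115).
P6: worse on rent (3403 vs 1115).
P7: worse on rent (2182 vs 1115).
P8: worse on rent (2065 vs 1115).
P9: worse on rent (2274 vs 1115).
No option dominates P1.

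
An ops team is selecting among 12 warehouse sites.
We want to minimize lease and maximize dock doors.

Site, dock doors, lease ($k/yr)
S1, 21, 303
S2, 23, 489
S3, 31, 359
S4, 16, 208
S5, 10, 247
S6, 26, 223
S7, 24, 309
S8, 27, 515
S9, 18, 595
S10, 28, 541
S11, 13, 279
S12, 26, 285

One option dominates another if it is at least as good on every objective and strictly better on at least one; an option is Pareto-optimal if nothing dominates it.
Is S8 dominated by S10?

No

S10 vs S8: S10 is worse on lease (541 vs 515), so it does not dominate S8.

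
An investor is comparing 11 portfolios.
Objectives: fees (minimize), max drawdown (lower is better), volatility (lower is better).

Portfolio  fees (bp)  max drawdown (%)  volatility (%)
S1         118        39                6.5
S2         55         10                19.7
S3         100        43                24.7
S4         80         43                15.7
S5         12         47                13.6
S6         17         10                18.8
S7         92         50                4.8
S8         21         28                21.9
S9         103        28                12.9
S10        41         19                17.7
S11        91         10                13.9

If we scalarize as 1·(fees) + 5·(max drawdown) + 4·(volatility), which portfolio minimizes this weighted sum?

S6

S1: 1·118 + 5·39 + 4·6.5 = 339.0
S2: 1·55 + 5·10 + 4·19.7 = 183.8
S3: 1·100 + 5·43 + 4·24.7 = 413.8
S4: 1·80 + 5·43 + 4·15.7 = 357.8
S5: 1·12 + 5·47 + 4·13.6 = 301.4
S6: 1·17 + 5·10 + 4·18.8 = 142.2
S7: 1·92 + 5·50 + 4·4.8 = 361.2
S8: 1·21 + 5·28 + 4·21.9 = 248.6
S9: 1·103 + 5·28 + 4·12.9 = 294.6
S10: 1·41 + 5·19 + 4·17.7 = 206.8
S11: 1·91 + 5·10 + 4·13.9 = 196.6
Lowest: S6 at 142.2.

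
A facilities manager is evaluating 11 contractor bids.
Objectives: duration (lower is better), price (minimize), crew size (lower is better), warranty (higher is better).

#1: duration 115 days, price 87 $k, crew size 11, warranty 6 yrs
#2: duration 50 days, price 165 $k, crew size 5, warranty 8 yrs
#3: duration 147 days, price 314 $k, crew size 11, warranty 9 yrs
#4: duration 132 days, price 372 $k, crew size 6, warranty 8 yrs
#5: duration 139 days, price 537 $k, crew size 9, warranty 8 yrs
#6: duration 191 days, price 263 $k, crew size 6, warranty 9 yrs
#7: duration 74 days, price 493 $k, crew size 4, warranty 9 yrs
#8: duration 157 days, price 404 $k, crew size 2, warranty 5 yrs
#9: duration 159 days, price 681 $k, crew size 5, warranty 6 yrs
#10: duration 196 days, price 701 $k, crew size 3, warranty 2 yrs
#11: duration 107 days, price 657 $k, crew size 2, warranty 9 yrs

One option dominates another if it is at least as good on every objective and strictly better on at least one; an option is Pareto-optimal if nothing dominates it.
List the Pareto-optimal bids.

#1, #2, #3, #6, #7, #8, #11

#1: not dominated (best price).
#2: not dominated (best duration).
#3: not dominated.
#4: dominated by #2 (duration 50≤132, price 165≤372, crew size 5≤6, warranty 8≥8).
#5: dominated by #2 (duration 50≤139, price 165≤537, crew size 5≤9, warranty 8≥8).
#6: not dominated.
#7: not dominated.
#8: not dominated.
#9: dominated by #2 (duration 50≤159, price 165≤681, crew size 5≤5, warranty 8≥6).
#10: dominated by #8 (duration 157≤196, price 404≤701, crew size 2≤3, warranty 5≥2).
#11: not dominated.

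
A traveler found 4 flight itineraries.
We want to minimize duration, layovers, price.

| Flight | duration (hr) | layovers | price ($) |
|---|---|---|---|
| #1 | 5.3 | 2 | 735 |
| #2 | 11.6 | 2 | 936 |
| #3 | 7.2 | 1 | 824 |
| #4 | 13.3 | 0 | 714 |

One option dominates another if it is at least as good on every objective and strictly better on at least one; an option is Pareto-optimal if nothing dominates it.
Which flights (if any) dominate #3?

none

#1: worse on layovers (2 vs 1).
#2: worse on duration (11.6 vs 7.2).
#4: worse on duration (13.3 vs 7.2).
No option dominates #3.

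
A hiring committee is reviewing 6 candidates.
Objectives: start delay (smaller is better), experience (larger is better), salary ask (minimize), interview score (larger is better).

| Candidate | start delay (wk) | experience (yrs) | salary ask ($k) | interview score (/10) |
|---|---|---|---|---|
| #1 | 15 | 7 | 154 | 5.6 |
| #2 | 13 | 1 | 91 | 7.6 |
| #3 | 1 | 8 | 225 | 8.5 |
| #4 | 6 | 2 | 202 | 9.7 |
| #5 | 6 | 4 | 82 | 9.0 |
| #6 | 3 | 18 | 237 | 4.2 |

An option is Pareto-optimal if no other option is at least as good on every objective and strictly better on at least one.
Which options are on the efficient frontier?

#1: not dominated.
#2: dominated by #5 (start delay 6≤13, experience 4≥1, salary ask 82≤91, interview score 9.0≥7.6).
#3: not dominated (best start delay).
#4: not dominated (best interview score).
#5: not dominated (best salary ask).
#6: not dominated (best experience).

#1, #3, #4, #5, #6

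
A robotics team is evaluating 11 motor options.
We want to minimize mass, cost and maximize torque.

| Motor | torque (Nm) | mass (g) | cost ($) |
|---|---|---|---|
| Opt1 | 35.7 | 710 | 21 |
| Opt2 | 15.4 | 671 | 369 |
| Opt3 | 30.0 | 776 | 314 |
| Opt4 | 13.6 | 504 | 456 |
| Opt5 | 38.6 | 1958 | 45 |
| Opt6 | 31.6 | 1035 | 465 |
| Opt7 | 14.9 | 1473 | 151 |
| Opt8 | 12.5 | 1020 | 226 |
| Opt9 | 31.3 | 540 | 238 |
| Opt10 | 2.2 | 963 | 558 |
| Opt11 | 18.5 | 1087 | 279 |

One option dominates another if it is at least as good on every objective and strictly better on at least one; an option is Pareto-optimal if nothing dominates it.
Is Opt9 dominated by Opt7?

No

Opt7 vs Opt9: Opt7 is worse on torque (14.9 vs 31.3), so it does not dominate Opt9.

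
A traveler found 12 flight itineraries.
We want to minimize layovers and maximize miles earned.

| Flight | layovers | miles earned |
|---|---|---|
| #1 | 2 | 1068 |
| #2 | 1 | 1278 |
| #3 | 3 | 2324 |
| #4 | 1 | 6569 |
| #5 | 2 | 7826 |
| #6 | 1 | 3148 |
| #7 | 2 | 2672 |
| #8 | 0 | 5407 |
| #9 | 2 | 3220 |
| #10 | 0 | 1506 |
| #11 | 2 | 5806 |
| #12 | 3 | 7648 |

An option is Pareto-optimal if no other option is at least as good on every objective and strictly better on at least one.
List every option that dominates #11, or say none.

#4, #5

#4: layovers 1≤2, miles earned 6569≥5806 — dominates #11.
#5: layovers 2≤2, miles earned 7826≥5806 — dominates #11.
Others (#1, #2, #3, #6, #7, #8, #9, #10, #12) are each worse than #11 on at least one objective.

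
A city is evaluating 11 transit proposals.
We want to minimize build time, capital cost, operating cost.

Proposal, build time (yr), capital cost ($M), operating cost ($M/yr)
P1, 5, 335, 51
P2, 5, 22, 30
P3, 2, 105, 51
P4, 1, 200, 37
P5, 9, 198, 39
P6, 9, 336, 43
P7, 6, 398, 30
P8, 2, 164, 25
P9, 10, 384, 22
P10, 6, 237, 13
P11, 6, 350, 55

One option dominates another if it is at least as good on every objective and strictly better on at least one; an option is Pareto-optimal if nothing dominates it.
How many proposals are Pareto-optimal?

P1: dominated by P2 (build time 5≤5, capital cost 22≤335, operating cost 30≤51).
P2: not dominated (best capital cost).
P3: not dominated.
P4: not dominated (best build time).
P5: dominated by P2 (build time 5≤9, capital cost 22≤198, operating cost 30≤39).
P6: dominated by P2 (build time 5≤9, capital cost 22≤336, operating cost 30≤43).
P7: dominated by P2 (build time 5≤6, capital cost 22≤398, operating cost 30≤30).
P8: not dominated.
P9: dominated by P10 (build time 6≤10, capital cost 237≤384, operating cost 13≤22).
P10: not dominated (best operating cost).
P11: dominated by P1 (build time 5≤6, capital cost 335≤350, operating cost 51≤55).
Pareto-optimal: P2, P3, P4, P8, P10 → 5.

5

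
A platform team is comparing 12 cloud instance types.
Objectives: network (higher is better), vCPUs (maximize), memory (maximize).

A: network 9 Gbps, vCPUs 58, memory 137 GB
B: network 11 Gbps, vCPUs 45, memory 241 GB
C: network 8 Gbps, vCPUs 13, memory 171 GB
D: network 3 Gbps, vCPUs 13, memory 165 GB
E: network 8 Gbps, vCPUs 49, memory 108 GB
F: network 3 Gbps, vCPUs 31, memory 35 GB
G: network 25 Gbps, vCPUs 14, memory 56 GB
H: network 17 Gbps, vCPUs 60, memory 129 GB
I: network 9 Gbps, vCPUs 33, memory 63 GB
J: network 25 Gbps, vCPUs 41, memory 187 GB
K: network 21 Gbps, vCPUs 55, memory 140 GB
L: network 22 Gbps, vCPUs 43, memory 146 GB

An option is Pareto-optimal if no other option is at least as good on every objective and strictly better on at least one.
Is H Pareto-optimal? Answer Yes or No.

Yes

A: worse on network (9 vs 17).
B: worse on network (11 vs 17).
C: worse on network (8 vs 17).
D: worse on network (3 vs 17).
E: worse on network (8 vs 17).
F: worse on network (3 vs 17).
G: worse on vCPUs (14 vs 60).
I: worse on network (9 vs 17).
J: worse on vCPUs (41 vs 60).
K: worse on vCPUs (55 vs 60).
L: worse on vCPUs (43 vs 60).
No option is at least as good as H on every objective and strictly better on one.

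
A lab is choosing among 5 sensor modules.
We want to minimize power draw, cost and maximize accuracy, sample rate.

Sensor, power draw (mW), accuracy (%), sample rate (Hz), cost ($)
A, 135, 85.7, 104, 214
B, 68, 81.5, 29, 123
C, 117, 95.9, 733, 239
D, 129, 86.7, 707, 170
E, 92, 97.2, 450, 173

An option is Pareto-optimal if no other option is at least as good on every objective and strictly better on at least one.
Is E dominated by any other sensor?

No

A: worse on power draw (135 vs 92).
B: worse on accuracy (81.5 vs 97.2).
C: worse on power draw (117 vs 92).
D: worse on power draw (129 vs 92).
No option is at least as good as E on every objective and strictly better on one.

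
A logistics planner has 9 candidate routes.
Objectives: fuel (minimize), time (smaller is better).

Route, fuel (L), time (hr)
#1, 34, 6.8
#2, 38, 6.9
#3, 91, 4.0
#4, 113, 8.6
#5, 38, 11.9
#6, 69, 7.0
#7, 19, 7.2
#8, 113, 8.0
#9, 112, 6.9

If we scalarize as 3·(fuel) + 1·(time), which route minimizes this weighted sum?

#1: 3·34 + 1·6.8 = 108.8
#2: 3·38 + 1·6.9 = 120.9
#3: 3·91 + 1·4.0 = 277.0
#4: 3·113 + 1·8.6 = 347.6
#5: 3·38 + 1·11.9 = 125.9
#6: 3·69 + 1·7.0 = 214.0
#7: 3·19 + 1·7.2 = 64.2
#8: 3·113 + 1·8.0 = 347.0
#9: 3·112 + 1·6.9 = 342.9
Lowest: #7 at 64.2.

#7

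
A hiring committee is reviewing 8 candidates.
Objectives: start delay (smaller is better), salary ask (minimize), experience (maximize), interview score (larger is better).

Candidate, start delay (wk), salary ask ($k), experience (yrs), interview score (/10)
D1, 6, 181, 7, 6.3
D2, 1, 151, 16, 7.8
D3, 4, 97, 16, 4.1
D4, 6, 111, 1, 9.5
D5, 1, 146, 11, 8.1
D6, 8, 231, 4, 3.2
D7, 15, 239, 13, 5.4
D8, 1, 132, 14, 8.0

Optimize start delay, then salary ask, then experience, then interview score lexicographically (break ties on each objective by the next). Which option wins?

First minimize start delay: best is 1, kept {D2, D5, D8}.
Then minimize salary ask: best is 132, kept {D8}.

D8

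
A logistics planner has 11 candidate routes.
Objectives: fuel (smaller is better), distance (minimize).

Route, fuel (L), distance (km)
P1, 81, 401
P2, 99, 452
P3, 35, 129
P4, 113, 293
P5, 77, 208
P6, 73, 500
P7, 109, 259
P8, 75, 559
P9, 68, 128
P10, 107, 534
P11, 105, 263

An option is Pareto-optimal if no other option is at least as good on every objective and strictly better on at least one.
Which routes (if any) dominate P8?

P3, P6, P9

P3: fuel 35≤75, distance 129≤559 — dominates P8.
P6: fuel 73≤75, distance 500≤559 — dominates P8.
P9: fuel 68≤75, distance 128≤559 — dominates P8.
Others (P1, P2, P4, P5, P7, P10, P11) are each worse than P8 on at least one objective.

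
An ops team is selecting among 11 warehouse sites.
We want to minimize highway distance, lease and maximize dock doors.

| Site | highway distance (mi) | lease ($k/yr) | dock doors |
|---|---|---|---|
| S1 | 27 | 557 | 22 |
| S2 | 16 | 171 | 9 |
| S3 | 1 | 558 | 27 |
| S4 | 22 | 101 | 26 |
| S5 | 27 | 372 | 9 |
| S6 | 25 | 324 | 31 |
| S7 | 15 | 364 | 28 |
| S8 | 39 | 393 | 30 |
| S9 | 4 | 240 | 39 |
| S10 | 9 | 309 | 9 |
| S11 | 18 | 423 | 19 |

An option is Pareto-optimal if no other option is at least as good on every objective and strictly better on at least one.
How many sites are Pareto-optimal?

S1: dominated by S4 (highway distance 22≤27, lease 101≤557, dock doors 26≥22).
S2: not dominated.
S3: not dominated (best highway distance).
S4: not dominated (best lease).
S5: dominated by S2 (highway distance 16≤27, lease 171≤372, dock doors 9≥9).
S6: dominated by S9 (highway distance 4≤25, lease 240≤324, dock doors 39≥31).
S7: dominated by S9 (highway distance 4≤15, lease 240≤364, dock doors 39≥28).
S8: dominated by S6 (highway distance 25≤39, lease 324≤393, dock doors 31≥30).
S9: not dominated (best dock doors).
S10: dominated by S9 (highway distance 4≤9, lease 240≤309, dock doors 39≥9).
S11: dominated by S7 (highway distance 15≤18, lease 364≤423, dock doors 28≥19).
Pareto-optimal: S2, S3, S4, S9 → 4.

4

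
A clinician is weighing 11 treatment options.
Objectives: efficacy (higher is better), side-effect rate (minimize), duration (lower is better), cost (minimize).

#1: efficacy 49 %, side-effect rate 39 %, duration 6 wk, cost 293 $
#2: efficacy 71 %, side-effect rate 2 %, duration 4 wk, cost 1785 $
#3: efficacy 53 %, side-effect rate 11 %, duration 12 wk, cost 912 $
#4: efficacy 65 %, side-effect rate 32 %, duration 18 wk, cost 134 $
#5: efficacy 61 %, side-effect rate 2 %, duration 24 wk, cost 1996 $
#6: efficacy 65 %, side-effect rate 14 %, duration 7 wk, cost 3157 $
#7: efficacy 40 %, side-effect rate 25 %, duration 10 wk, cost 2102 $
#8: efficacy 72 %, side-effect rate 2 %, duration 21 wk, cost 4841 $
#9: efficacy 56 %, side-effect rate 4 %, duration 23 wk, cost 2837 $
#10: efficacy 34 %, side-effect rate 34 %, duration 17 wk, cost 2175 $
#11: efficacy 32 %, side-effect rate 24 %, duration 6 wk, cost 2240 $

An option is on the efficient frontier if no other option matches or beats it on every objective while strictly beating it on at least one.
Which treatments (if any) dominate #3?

none

#1: worse on efficacy (49 vs 53).
#2: worse on cost (1785 vs 912).
#4: worse on side-effect rate (32 vs 11).
#5: worse on duration (24 vs 12).
#6: worse on side-effect rate (14 vs 11).
#7: worse on efficacy (40 vs 53).
#8: worse on duration (21 vs 12).
#9: worse on duration (23 vs 12).
#10: worse on efficacy (34 vs 53).
#11: worse on efficacy (32 vs 53).
No option dominates #3.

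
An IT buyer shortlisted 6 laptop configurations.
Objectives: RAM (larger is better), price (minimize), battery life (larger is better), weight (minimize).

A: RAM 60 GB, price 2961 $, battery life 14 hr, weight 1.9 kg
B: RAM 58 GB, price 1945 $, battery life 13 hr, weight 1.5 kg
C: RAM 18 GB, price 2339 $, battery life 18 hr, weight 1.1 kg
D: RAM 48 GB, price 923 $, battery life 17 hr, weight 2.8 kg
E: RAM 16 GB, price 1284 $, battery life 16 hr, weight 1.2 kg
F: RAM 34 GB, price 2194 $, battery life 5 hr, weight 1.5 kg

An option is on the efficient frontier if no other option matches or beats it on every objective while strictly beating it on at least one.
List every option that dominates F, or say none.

B

B: RAM 58≥34, price 1945≤2194, battery life 13≥5, weight 1.5≤1.5 — dominates F.
Others (A, C, D, E) are each worse than F on at least one objective.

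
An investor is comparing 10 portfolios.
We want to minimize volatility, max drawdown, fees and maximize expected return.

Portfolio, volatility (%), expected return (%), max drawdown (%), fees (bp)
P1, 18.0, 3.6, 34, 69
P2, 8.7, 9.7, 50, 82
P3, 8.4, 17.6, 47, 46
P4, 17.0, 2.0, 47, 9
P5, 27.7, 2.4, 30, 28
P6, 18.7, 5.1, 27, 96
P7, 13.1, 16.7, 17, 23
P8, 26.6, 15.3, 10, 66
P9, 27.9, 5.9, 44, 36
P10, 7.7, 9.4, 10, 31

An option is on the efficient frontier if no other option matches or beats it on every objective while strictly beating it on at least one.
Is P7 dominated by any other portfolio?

No

P1: worse on volatility (18.0 vs 13.1).
P2: worse on expected return (9.7 vs 16.7).
P3: worse on max drawdown (47 vs 17).
P4: worse on volatility (17.0 vs 13.1).
P5: worse on volatility (27.7 vs 13.1).
P6: worse on volatility (18.7 vs 13.1).
P8: worse on volatility (26.6 vs 13.1).
P9: worse on volatility (27.9 vs 13.1).
P10: worse on expected return (9.4 vs 16.7).
No option is at least as good as P7 on every objective and strictly better on one.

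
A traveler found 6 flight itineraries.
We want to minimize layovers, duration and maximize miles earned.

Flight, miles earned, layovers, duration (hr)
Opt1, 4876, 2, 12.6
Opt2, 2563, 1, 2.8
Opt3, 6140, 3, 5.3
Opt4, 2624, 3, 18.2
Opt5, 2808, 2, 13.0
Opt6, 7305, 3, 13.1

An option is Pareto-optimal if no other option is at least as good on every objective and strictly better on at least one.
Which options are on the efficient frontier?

Opt1, Opt2, Opt3, Opt6

Opt1: not dominated.
Opt2: not dominated (best layovers).
Opt3: not dominated.
Opt4: dominated by Opt1 (miles earned 4876≥2624, layovers 2≤3, duration 12.6≤18.2).
Opt5: dominated by Opt1 (miles earned 4876≥2808, layovers 2≤2, duration 12.6≤13.0).
Opt6: not dominated (best miles earned).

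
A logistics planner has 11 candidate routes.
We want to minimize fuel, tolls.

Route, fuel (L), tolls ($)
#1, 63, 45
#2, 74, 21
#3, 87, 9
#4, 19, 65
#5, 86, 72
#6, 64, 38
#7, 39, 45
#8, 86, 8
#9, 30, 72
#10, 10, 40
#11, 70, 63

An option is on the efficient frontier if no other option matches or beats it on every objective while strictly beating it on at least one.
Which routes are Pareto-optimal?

#1: dominated by #7 (fuel 39≤63, tolls 45≤45).
#2: not dominated.
#3: dominated by #8 (fuel 86≤87, tolls 8≤9).
#4: dominated by #10 (fuel 10≤19, tolls 40≤65).
#5: dominated by #1 (fuel 63≤86, tolls 45≤72).
#6: not dominated.
#7: dominated by #10 (fuel 10≤39, tolls 40≤45).
#8: not dominated (best tolls).
#9: dominated by #4 (fuel 19≤30, tolls 65≤72).
#10: not dominated (best fuel).
#11: dominated by #1 (fuel 63≤70, tolls 45≤63).

#2, #6, #8, #10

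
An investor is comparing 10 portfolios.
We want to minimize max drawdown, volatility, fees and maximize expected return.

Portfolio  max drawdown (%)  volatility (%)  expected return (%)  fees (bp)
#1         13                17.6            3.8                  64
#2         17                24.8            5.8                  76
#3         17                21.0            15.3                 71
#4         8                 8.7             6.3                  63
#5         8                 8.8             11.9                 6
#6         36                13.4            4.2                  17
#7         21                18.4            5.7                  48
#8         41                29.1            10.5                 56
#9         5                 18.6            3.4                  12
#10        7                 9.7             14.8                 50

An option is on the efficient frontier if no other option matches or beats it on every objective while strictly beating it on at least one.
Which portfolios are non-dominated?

#3, #4, #5, #9, #10

#1: dominated by #4 (max drawdown 8≤13, volatility 8.7≤17.6, expected return 6.3≥3.8, fees 63≤64).
#2: dominated by #3 (max drawdown 17≤17, volatility 21.0≤24.8, expected return 15.3≥5.8, fees 71≤76).
#3: not dominated (best expected return).
#4: not dominated (best volatility).
#5: not dominated (best fees).
#6: dominated by #5 (max drawdown 8≤36, volatility 8.8≤13.4, expected return 11.9≥4.2, fees 6≤17).
#7: dominated by #5 (max drawdown 8≤21, volatility 8.8≤18.4, expected return 11.9≥5.7, fees 6≤48).
#8: dominated by #5 (max drawdown 8≤41, volatility 8.8≤29.1, expected return 11.9≥10.5, fees 6≤56).
#9: not dominated (best max drawdown).
#10: not dominated.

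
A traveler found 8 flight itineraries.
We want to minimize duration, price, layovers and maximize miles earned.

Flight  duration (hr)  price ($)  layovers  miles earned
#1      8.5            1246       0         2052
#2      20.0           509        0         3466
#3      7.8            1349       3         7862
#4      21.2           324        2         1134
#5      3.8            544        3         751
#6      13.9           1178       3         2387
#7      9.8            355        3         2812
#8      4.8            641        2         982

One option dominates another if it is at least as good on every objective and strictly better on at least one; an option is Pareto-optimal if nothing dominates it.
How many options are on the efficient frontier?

7

#1: not dominated.
#2: not dominated.
#3: not dominated (best miles earned).
#4: not dominated (best price).
#5: not dominated (best duration).
#6: dominated by #7 (duration 9.8≤13.9, price 355≤1178, layovers 3≤3, miles earned 2812≥2387).
#7: not dominated.
#8: not dominated.
Pareto-optimal: #1, #2, #3, #4, #5, #7, #8 → 7.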